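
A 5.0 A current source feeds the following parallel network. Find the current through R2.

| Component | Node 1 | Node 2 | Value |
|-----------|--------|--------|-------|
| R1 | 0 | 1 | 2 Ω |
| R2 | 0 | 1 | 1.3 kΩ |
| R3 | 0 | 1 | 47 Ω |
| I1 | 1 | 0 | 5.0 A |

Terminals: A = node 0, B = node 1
All resistors sit directly between nodes 0 and 1, so they are in parallel and share one voltage V; the full source current 5 A splits among them.
1/R_par = 1/2 + 1/1300 + 1/47 = 0.522 S  =>  R_par = 1.916 Ω
V = I × R_par = 5 × 1.916 = 9.578 V
I_R2 = V/R2 = 9.578/1300 = 0.007367 A

Final answer: 0.007367 A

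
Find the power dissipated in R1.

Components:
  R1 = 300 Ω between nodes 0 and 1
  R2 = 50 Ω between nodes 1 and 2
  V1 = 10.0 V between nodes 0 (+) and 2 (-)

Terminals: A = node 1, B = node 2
Nodal analysis, taking node 2 as the 0 V reference.
Source V1 fixes V_0 = 10 V.
KCL at each unknown node (sum of currents leaving = 0; resistances in Ω):
  Node 1: (V_1 - 10)/300 + (V_1 - 0)/50 = 0
Collecting terms: 0.02333 × V_1 = 0.03333  =>  V_1 = 1.429 V
I_R1 = (V_0 - V_1)/R1 = (10 - 1.429)/300 = 0.02857 A
P_R1 = I_R1² × R1 = (0.02857)² × 300 = 0.2449 W

Final answer: 0.2449 W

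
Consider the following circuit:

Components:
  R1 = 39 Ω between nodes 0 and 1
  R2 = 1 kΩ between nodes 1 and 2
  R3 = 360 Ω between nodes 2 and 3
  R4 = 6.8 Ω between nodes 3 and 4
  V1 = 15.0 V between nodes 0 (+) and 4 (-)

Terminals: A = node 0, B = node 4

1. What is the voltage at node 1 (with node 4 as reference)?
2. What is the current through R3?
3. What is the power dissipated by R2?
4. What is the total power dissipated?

Nodal analysis, taking node 4 as the 0 V reference.
Source V1 fixes V_0 = 15 V.
KCL at each unknown node (sum of currents leaving = 0; resistances in Ω):
  Node 1: (V_1 - 15)/39 + (V_1 - V_2)/1000 = 0
  Node 2: (V_2 - V_1)/1000 + (V_2 - V_3)/360 = 0
  Node 3: (V_3 - V_2)/360 + (V_3 - 0)/6.8 = 0
Collecting terms (coefficients in siemens):
  0.02664·V_1 - 0.001·V_2 = 0.3846
  0.003778·V_2 - 0.001·V_1 - 0.002778·V_3 = 0
  0.1498·V_3 - 0.002778·V_2 = 0
Solving these 3 simultaneous equations (Gaussian elimination) gives:
  V_1 = 14.58 V, V_2 = 3.914 V, V_3 = 0.07256 V
Part 1:
  Read off the nodal solution: V_1 = 14.58 V
Part 2:
  I_R3 = (V_2 - V_3)/R3 = (3.914 - 0.07256)/360 = 0.01067 A
  Magnitude: I_R3 = 0.01067 A
Part 3:
  I_R2 = (V_1 - V_2)/R2 = (14.58 - 3.914)/1000 = 0.01067 A
  P_R2 = I_R2² × R2 = (0.01067)² × 1000 = 0.1139 W
Part 4:
  Power in each resistor, P = (ΔV)²/R:
    P_R1 = (15 - 14.58)²/39 = 0.00444 W
    P_R2 = (14.58 - 3.914)²/1000 = 0.1139 W
    P_R3 = (3.914 - 0.07256)²/360 = 0.04099 W
    P_R4 = (0.07256 - 0)²/6.8 = 0.0007742 W
  P_total = P_R1 + P_R2 + P_R3 + P_R4 = 0.1601 W

Final answers:
1. V_1 = 14.58 V
2. I_R3 = 0.01067 A
3. P_R2 = 0.1139 W
4. P_total = 0.1601 W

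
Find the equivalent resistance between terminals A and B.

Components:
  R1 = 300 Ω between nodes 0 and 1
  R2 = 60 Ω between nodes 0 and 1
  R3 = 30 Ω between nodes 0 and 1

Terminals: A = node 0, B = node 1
Reduce the network between node 0 (A) and node 1 (B) by series/parallel combination:
  Rp1 = R1 ‖ R2 ‖ R3 (parallel, all between nodes 0 and 1) = 1/(1/300 + 1/60 + 1/30) = 18.75 Ω
R_eq = 18.75 Ω

Final answer: 18.75 Ω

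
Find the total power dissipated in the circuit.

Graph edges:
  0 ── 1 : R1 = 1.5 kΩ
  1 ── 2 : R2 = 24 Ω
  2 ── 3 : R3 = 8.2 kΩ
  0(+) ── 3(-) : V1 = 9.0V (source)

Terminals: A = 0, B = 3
Nodal analysis, taking node 3 as the 0 V reference.
Source V1 fixes V_0 = 9 V.
KCL at each unknown node (sum of currents leaving = 0; resistances in Ω):
  Node 1: (V_1 - 9)/1500 + (V_1 - V_2)/24 = 0
  Node 2: (V_2 - V_1)/24 + (V_2 - 0)/8200 = 0
Collecting terms (coefficients in siemens):
  0.04233·V_1 - 0.04167·V_2 = 0.006
  0.04179·V_2 - 0.04167·V_1 = 0
Determinant D = (0.04233)(0.04179) - (-0.04167)(-0.04167) = 0.00003294
V_1 = [(0.006)(0.04179) - (-0.04167)(0)]/D = 7.612 V
V_2 = [(0.04233)(0) - (0.006)(-0.04167)]/D = 7.589 V
Power in each resistor, P = (ΔV)²/R:
  P_R1 = (9 - 7.612)²/1500 = 0.001285 W
  P_R2 = (7.612 - 7.589)²/24 = 0.00002056 W
  P_R3 = (7.589 - 0)²/8200 = 0.007024 W
P_total = P_R1 + P_R2 + P_R3 = 0.00833 W

Final answer: 0.00833 W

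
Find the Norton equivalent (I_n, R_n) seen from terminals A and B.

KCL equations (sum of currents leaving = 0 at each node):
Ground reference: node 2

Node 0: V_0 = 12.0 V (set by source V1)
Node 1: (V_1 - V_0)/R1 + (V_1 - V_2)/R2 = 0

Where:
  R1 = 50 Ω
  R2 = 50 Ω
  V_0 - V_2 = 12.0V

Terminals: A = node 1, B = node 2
Find the Thévenin equivalent first; then I_n = V_th/R_th and R_n = R_th.
Step 1 — V_th is the open-circuit voltage V_A - V_B (nothing connected across the terminals).
Nodal analysis, taking node 2 as the 0 V reference.
Source V1 fixes V_0 = 12 V.
KCL at each unknown node (sum of currents leaving = 0; resistances in Ω):
  Node 1: (V_1 - 12)/50 + (V_1 - 0)/50 = 0
Collecting terms: 0.04 × V_1 = 0.24  =>  V_1 = 6 V
V_th = V_1 - V_2 = 6 - 0 = 6 V
Step 2 — R_th: zero the source — replace V1 by a short circuit (node 2 merges into node 0) — and find the resistance seen between A (node 1) and B (node 0).
Reduce the network between node 1 (A) and node 0 (B) by series/parallel combination:
  Rp1 = R1 ‖ R2 (parallel, both between nodes 0 and 1) = 1/(1/50 + 1/50) = 25 Ω
R_th = 25 Ω
I_n = V_th/R_th = 6/25 = 0.24 A, and R_n = R_th = 25 Ω

Final answer: I_n = 0.24 A, R_n = 25 Ω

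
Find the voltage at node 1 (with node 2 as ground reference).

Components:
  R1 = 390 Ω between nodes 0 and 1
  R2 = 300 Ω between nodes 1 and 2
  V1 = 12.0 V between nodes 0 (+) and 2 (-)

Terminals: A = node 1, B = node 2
Nodal analysis, taking node 2 as the 0 V reference.
Source V1 fixes V_0 = 12 V.
KCL at each unknown node (sum of currents leaving = 0; resistances in Ω):
  Node 1: (V_1 - 12)/390 + (V_1 - 0)/300 = 0
Collecting terms: 0.005897 × V_1 = 0.03077  =>  V_1 = 5.217 V
The requested potential is V_1 = 5.217 V.

Final answer: V_1 = 5.217 V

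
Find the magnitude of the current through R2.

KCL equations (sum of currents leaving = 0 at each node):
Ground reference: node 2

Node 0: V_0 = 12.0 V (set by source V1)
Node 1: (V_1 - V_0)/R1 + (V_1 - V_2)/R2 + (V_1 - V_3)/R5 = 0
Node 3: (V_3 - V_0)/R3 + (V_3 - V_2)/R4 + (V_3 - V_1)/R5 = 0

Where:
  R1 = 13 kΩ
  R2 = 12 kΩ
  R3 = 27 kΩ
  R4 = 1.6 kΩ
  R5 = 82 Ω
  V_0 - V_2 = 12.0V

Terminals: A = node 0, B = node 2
Nodal analysis, taking node 2 as the 0 V reference.
Source V1 fixes V_0 = 12 V.
KCL at each unknown node (sum of currents leaving = 0; resistances in Ω):
  Node 1: (V_1 - 12)/13000 + (V_1 - 0)/12000 + (V_1 - V_3)/82 = 0
  Node 3: (V_3 - 12)/27000 + (V_3 - 0)/1600 + (V_3 - V_1)/82 = 0
Collecting terms (coefficients in siemens):
  0.01236·V_1 - 0.0122·V_3 = 0.0009231
  0.01286·V_3 - 0.0122·V_1 = 0.0004444
Determinant D = (0.01236)(0.01286) - (-0.0122)(-0.0122) = 0.00001013
V_1 = [(0.0009231)(0.01286) - (-0.0122)(0.0004444)]/D = 1.706 V
V_3 = [(0.01236)(0.0004444) - (0.0009231)(-0.0122)]/D = 1.653 V
I_R2 = (V_1 - V_2)/R2 = (1.706 - 0)/12000 = 0.0001422 A
|I_R2| = 0.0001422 A

Final answer: |I_R2| = 0.0001422 A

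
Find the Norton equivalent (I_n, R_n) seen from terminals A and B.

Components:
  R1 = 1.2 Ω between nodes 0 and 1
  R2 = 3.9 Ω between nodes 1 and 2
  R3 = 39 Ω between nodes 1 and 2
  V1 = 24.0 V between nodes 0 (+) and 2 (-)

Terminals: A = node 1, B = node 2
Find the Thévenin equivalent first; then I_n = V_th/R_th and R_n = R_th.
Step 1 — V_th is the open-circuit voltage V_A - V_B (nothing connected across the terminals).
Nodal analysis, taking node 2 as the 0 V reference.
Source V1 fixes V_0 = 24 V.
KCL at each unknown node (sum of currents leaving = 0; resistances in Ω):
  Node 1: (V_1 - 24)/1.2 + (V_1 - 0)/3.9 + (V_1 - 0)/39 = 0
Collecting terms: 1.115 × V_1 = 20  =>  V_1 = 17.93 V
V_th = V_1 - V_2 = 17.93 - 0 = 17.93 V
Step 2 — R_th: zero the source — replace V1 by a short circuit (node 2 merges into node 0) — and find the resistance seen between A (node 1) and B (node 0).
Reduce the network between node 1 (A) and node 0 (B) by series/parallel combination:
  Rp1 = R1 ‖ R2 ‖ R3 (parallel, all between nodes 0 and 1) = 1/(1/1.2 + 1/3.9 + 1/39) = 0.8966 Ω
R_th = 0.8966 Ω
I_n = V_th/R_th = 17.93/0.8966 = 20 A, and R_n = R_th = 0.8966 Ω

Final answer: I_n = 20 A, R_n = 0.8966 Ω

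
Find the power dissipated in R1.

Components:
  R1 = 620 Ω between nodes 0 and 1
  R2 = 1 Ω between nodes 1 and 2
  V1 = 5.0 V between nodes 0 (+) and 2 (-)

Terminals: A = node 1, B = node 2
Nodal analysis, taking node 2 as the 0 V reference.
Source V1 fixes V_0 = 5 V.
KCL at each unknown node (sum of currents leaving = 0; resistances in Ω):
  Node 1: (V_1 - 5)/620 + (V_1 - 0)/1 = 0
Collecting terms: 1.002 × V_1 = 0.008065  =>  V_1 = 0.008052 V
I_R1 = (V_0 - V_1)/R1 = (5 - 0.008052)/620 = 0.008052 A
P_R1 = I_R1² × R1 = (0.008052)² × 620 = 0.04019 W

Final answer: 0.04019 W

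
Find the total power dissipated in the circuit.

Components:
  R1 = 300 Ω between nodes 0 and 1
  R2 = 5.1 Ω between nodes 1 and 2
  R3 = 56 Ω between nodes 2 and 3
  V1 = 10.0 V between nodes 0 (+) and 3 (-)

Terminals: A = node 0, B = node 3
Nodal analysis, taking node 3 as the 0 V reference.
Source V1 fixes V_0 = 10 V.
KCL at each unknown node (sum of currents leaving = 0; resistances in Ω):
  Node 1: (V_1 - 10)/300 + (V_1 - V_2)/5.1 = 0
  Node 2: (V_2 - V_1)/5.1 + (V_2 - 0)/56 = 0
Collecting terms (coefficients in siemens):
  0.1994·V_1 - 0.1961·V_2 = 0.03333
  0.2139·V_2 - 0.1961·V_1 = 0
Determinant D = (0.1994)(0.2139) - (-0.1961)(-0.1961) = 0.004215
V_1 = [(0.03333)(0.2139) - (-0.1961)(0)]/D = 1.692 V
V_2 = [(0.1994)(0) - (0.03333)(-0.1961)]/D = 1.551 V
Power in each resistor, P = (ΔV)²/R:
  P_R1 = (10 - 1.692)²/300 = 0.2301 W
  P_R2 = (1.692 - 1.551)²/5.1 = 0.003911 W
  P_R3 = (1.551 - 0)²/56 = 0.04295 W
P_total = P_R1 + P_R2 + P_R3 = 0.2769 W

Final answer: 0.2769 W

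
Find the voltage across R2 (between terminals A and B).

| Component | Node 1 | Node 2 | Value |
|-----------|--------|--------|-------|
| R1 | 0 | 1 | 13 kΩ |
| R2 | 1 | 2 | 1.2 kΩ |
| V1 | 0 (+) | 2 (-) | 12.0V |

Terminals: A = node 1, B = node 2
R1 and R2 are in series across V1 (node 0 → node 1 → node 2), and the output A–B is taken across R2, so this is a voltage divider.
Series current: I = V1/(R1 + R2) = 12/(13000 + 1200) = 12/14200 = 0.0008451 A
V_R2 = I × R2 = V1 × R2/(R1 + R2) = 12 × 1200/14200 = 1.014 V

Final answer: 1.014 V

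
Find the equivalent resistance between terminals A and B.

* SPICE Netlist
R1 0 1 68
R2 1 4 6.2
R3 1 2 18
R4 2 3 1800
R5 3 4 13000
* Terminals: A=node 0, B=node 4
Reduce the network between node 0 (A) and node 4 (B) by series/parallel combination:
  Rs1 = R3 + R4 (series, joined only at node 2) = 18 + 1800 = 1818 Ω
  Rs2 = R5 + Rs1 (series, joined only at node 3) = 13000 + 1818 = 14820 Ω
  Rp1 = R2 ‖ Rs2 (parallel, both between nodes 1 and 4) = 1/(1/6.2 + 1/14820) = 6.197 Ω
  Rs3 = R1 + Rp1 (series, joined only at node 1) = 68 + 6.197 = 74.2 Ω
R_eq = 74.2 Ω

Final answer: 74.2 Ω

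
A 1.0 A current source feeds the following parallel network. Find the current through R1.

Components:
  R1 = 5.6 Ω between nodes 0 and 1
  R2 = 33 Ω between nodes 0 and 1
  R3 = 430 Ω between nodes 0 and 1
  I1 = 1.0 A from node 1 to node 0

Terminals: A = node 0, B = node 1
All resistors sit directly between nodes 0 and 1, so they are in parallel and share one voltage V; the full source current 1 A splits among them.
1/R_par = 1/5.6 + 1/33 + 1/430 = 0.2112 S  =>  R_par = 4.735 Ω
V = I × R_par = 1 × 4.735 = 4.735 V
I_R1 = V/R1 = 4.735/5.6 = 0.8455 A

Final answer: 0.8455 A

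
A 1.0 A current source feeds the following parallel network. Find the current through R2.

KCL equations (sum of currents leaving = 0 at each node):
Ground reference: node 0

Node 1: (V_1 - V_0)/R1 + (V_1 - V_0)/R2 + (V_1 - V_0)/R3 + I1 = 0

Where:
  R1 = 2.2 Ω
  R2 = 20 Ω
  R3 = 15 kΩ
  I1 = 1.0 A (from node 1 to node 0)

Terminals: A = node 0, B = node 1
All resistors sit directly between nodes 0 and 1, so they are in parallel and share one voltage V; the full source current 1 A splits among them.
1/R_par = 1/2.2 + 1/20 + 1/15000 = 0.5046 S  =>  R_par = 1.982 Ω
V = I × R_par = 1 × 1.982 = 1.982 V
I_R2 = V/R2 = 1.982/20 = 0.09909 A

Final answer: 0.09909 A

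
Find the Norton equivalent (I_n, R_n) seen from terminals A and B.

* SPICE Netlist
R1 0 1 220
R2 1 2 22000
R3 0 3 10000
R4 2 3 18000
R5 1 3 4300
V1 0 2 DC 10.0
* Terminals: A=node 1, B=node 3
Find the Thévenin equivalent first; then I_n = V_th/R_th and R_n = R_th.
Step 1 — V_th is the open-circuit voltage V_A - V_B (nothing connected across the terminals).
Nodal analysis, taking node 2 as the 0 V reference.
Source V1 fixes V_0 = 10 V.
KCL at each unknown node (sum of currents leaving = 0; resistances in Ω):
  Node 1: (V_1 - 10)/220 + (V_1 - 0)/22000 + (V_1 - V_3)/4300 = 0
  Node 3: (V_3 - 10)/10000 + (V_3 - 0)/18000 + (V_3 - V_1)/4300 = 0
Collecting terms (coefficients in siemens):
  0.004823·V_1 - 0.0002326·V_3 = 0.04545
  0.0003881·V_3 - 0.0002326·V_1 = 0.001
Determinant D = (0.004823)(0.0003881) - (-0.0002326)(-0.0002326) = 0.000001818
V_1 = [(0.04545)(0.0003881) - (-0.0002326)(0.001)]/D = 9.832 V
V_3 = [(0.004823)(0.001) - (0.04545)(-0.0002326)]/D = 8.468 V
V_th = V_1 - V_3 = 9.832 - 8.468 = 1.364 V
Step 2 — R_th: zero the source — replace V1 by a short circuit (node 2 merges into node 0) — and find the resistance seen between A (node 1) and B (node 3).
Reduce the network between node 1 (A) and node 3 (B) by series/parallel combination:
  Rp1 = R1 ‖ R2 (parallel, both between nodes 0 and 1) = 1/(1/220 + 1/22000) = 217.8 Ω
  Rp2 = R3 ‖ R4 (parallel, both between nodes 0 and 3) = 1/(1/10000 + 1/18000) = 6429 Ω
  Rs1 = Rp1 + Rp2 (series, joined only at node 0) = 217.8 + 6429 = 6646 Ω
  Rp3 = R5 ‖ Rs1 (parallel, both between nodes 1 and 3) = 1/(1/4300 + 1/6646) = 2611 Ω
R_th = 2.611 kΩ
I_n = V_th/R_th = 1.364/2611 = 0.0005225 A, and R_n = R_th = 2.611 kΩ

Final answer: I_n = 0.0005225 A, R_n = 2.611 kΩ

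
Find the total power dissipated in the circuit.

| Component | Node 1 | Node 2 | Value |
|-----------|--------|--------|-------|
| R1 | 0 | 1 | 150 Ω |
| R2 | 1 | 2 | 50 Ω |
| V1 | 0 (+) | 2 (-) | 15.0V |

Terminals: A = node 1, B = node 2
Nodal analysis, taking node 2 as the 0 V reference.
Source V1 fixes V_0 = 15 V.
KCL at each unknown node (sum of currents leaving = 0; resistances in Ω):
  Node 1: (V_1 - 15)/150 + (V_1 - 0)/50 = 0
Collecting terms: 0.02667 × V_1 = 0.1  =>  V_1 = 3.75 V
Power in each resistor, P = (ΔV)²/R:
  P_R1 = (15 - 3.75)²/150 = 0.8438 W
  P_R2 = (3.75 - 0)²/50 = 0.2812 W
P_total = P_R1 + P_R2 = 1.125 W

Final answer: 1.125 W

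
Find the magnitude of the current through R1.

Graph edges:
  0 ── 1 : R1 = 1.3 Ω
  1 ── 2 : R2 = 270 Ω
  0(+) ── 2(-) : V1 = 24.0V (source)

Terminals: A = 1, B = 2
Nodal analysis, taking node 2 as the 0 V reference.
Source V1 fixes V_0 = 24 V.
KCL at each unknown node (sum of currents leaving = 0; resistances in Ω):
  Node 1: (V_1 - 24)/1.3 + (V_1 - 0)/270 = 0
Collecting terms: 0.7729 × V_1 = 18.46  =>  V_1 = 23.88 V
I_R1 = (V_0 - V_1)/R1 = (24 - 23.88)/1.3 = 0.08846 A
|I_R1| = 0.08846 A

Final answer: |I_R1| = 0.08846 A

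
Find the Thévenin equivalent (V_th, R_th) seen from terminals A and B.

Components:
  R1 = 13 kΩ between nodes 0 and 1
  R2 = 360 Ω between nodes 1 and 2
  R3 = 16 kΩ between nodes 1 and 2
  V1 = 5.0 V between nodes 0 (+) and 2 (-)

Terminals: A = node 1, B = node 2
Step 1 — V_th is the open-circuit voltage V_A - V_B (nothing connected across the terminals).
Nodal analysis, taking node 2 as the 0 V reference.
Source V1 fixes V_0 = 5 V.
KCL at each unknown node (sum of currents leaving = 0; resistances in Ω):
  Node 1: (V_1 - 5)/13000 + (V_1 - 0)/360 + (V_1 - 0)/16000 = 0
Collecting terms: 0.002917 × V_1 = 0.0003846  =>  V_1 = 0.1318 V
V_th = V_1 - V_2 = 0.1318 - 0 = 0.1318 V
Step 2 — R_th: zero the source — replace V1 by a short circuit (node 2 merges into node 0) — and find the resistance seen between A (node 1) and B (node 0).
Reduce the network between node 1 (A) and node 0 (B) by series/parallel combination:
  Rp1 = R1 ‖ R2 ‖ R3 (parallel, all between nodes 0 and 1) = 1/(1/13000 + 1/360 + 1/16000) = 342.8 Ω
R_th = 342.8 Ω

Final answer: V_th = 0.1318 V, R_th = 342.8 Ω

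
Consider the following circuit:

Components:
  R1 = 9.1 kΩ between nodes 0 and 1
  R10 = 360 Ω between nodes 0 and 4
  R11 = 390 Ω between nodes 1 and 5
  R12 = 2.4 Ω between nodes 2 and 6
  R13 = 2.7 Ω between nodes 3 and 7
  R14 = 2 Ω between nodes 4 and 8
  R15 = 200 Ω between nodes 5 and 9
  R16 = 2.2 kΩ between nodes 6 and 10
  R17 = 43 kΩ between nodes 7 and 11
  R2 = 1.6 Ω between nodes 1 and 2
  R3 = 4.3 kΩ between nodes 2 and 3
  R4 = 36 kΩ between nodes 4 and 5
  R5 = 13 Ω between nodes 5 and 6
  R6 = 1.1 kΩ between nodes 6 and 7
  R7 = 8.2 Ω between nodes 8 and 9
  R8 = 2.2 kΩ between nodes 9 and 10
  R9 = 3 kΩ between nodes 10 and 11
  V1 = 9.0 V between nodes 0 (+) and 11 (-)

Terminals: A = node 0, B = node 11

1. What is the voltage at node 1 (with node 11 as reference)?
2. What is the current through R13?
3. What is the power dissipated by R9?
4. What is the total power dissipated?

Nodal analysis, taking node 11 as the 0 V reference.
Source V1 fixes V_0 = 9 V.
KCL at each unknown node (sum of currents leaving = 0; resistances in Ω):
  Node 1: (V_1 - 9)/9100 + (V_1 - V_2)/1.6 + (V_1 - V_5)/390 = 0
  Node 2: (V_2 - V_1)/1.6 + (V_2 - V_3)/4300 + (V_2 - V_6)/2.4 = 0
  Node 3: (V_3 - V_2)/4300 + (V_3 - V_7)/2.7 = 0
  Node 4: (V_4 - V_5)/36000 + (V_4 - 9)/360 + (V_4 - V_8)/2 = 0
  Node 5: (V_5 - V_4)/36000 + (V_5 - V_6)/13 + (V_5 - V_1)/390 + (V_5 - V_9)/200 = 0
  Node 6: (V_6 - V_5)/13 + (V_6 - V_7)/1100 + (V_6 - V_2)/2.4 + (V_6 - V_10)/2200 = 0
  Node 7: (V_7 - V_6)/1100 + (V_7 - V_3)/2.7 + (V_7 - 0)/43000 = 0
  Node 8: (V_8 - V_9)/8.2 + (V_8 - V_4)/2 = 0
  Node 9: (V_9 - V_8)/8.2 + (V_9 - V_10)/2200 + (V_9 - V_5)/200 = 0
  Node 10: (V_10 - V_9)/2200 + (V_10 - 0)/3000 + (V_10 - V_6)/2200 = 0
Collecting terms (coefficients in siemens):
  0.6277·V_1 - 0.625·V_2 - 0.002564·V_5 = 0.000989
  1.042·V_2 - 0.625·V_1 - 0.0002326·V_3 - 0.4167·V_6 = 0
  0.3706·V_3 - 0.0002326·V_2 - 0.3704·V_7 = 0
  0.5028·V_4 - 0.00002778·V_5 - 0.5·V_8 = 0.025
  0.08451·V_5 - 0.002564·V_1 - 0.00002778·V_4 - 0.07692·V_6 - 0.005·V_9 = 0
  0.495·V_6 - 0.4167·V_2 - 0.07692·V_5 - 0.0009091·V_7 - 0.0004545·V_10 = 0
  0.3713·V_7 - 0.3704·V_3 - 0.0009091·V_6 = 0
  0.622·V_8 - 0.5·V_4 - 0.122·V_9 = 0
  0.1274·V_9 - 0.005·V_5 - 0.122·V_8 - 0.0004545·V_10 = 0
  0.001242·V_10 - 0.0004545·V_6 - 0.0004545·V_9 = 0
Solving these 10 simultaneous equations (Gaussian elimination) gives:
  V_1 = 8.023 V, V_2 = 8.023 V, V_3 = 7.863 V, V_4 = 8.259 V
  V_5 = 8.036 V, V_6 = 8.023 V, V_7 = 7.863 V, V_8 = 8.255 V
  V_9 = 8.238 V, V_10 = 5.949 V
Part 1:
  Read off the nodal solution: V_1 = 8.023 V
Part 2:
  I_R13 = (V_3 - V_7)/R13 = (7.863 - 7.863)/2.7 = 0.00003727 A
  Magnitude: I_R13 = 0.00003727 A
Part 3:
  I_R9 = (V_10 - V_11)/R9 = (5.949 - 0)/3000 = 0.001983 A
  P_R9 = I_R9² × R9 = (0.001983)² × 3000 = 0.0118 W
Part 4:
  Power in each resistor, P = (ΔV)²/R:
    P_R1 = (9 - 8.023)²/9100 = 0.0001048 W
    P_R2 = (8.023 - 8.023)²/1.6 = 0.00000003092 W
    P_R3 = (8.023 - 7.863)²/4300 = 0.000005974 W
    P_R4 = (8.259 - 8.036)²/36000 = 0.000001385 W
    P_R5 = (8.036 - 8.023)²/13 = 0.00001265 W
    P_R6 = (8.023 - 7.863)²/1100 = 0.00002331 W
    P_R7 = (8.255 - 8.238)²/8.2 = 0.00003454 W
    P_R8 = (8.238 - 5.949)²/2200 = 0.002381 W
    P_R9 = (5.949 - 0)²/3000 = 0.0118 W
    P_R10 = (9 - 8.259)²/360 = 0.001526 W
    P_R11 = (8.023 - 8.036)²/390 = 0.0000003915 W
    P_R12 = (8.023 - 8.023)²/2.4 = 0.00000002485 W
    P_R13 = (7.863 - 7.863)²/2.7 = 0.000000003751 W
    P_R14 = (8.259 - 8.255)²/2 = 0.000008424 W
    P_R15 = (8.036 - 8.238)²/200 = 0.0002048 W
    P_R16 = (8.023 - 5.949)²/2200 = 0.001955 W
    P_R17 = (7.863 - 0)²/43000 = 0.001438 W
  P_total = P_R1 + P_R2 + P_R3 + P_R4 + P_R5 + P_R6 + P_R7 + P_R8 + P_R9 + P_R10 + P_R11 + P_R12 + P_R13 + P_R14 + P_R15 + P_R16 + P_R17 = 0.01949 W

Final answers:
1. V_1 = 8.023 V
2. I_R13 = 3.727e-05 A
3. P_R9 = 0.0118 W
4. P_total = 0.01949 W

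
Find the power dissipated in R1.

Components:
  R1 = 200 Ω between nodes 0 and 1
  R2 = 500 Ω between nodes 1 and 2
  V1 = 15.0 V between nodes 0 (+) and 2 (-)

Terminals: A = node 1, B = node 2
Nodal analysis, taking node 2 as the 0 V reference.
Source V1 fixes V_0 = 15 V.
KCL at each unknown node (sum of currents leaving = 0; resistances in Ω):
  Node 1: (V_1 - 15)/200 + (V_1 - 0)/500 = 0
Collecting terms: 0.007 × V_1 = 0.075  =>  V_1 = 10.71 V
I_R1 = (V_0 - V_1)/R1 = (15 - 10.71)/200 = 0.02143 A
P_R1 = I_R1² × R1 = (0.02143)² × 200 = 0.09184 W

Final answer: 0.09184 W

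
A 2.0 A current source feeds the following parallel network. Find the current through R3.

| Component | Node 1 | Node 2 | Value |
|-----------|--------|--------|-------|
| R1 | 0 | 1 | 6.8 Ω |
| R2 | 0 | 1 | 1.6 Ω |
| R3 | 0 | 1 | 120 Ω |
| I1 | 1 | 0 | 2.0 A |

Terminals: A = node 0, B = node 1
All resistors sit directly between nodes 0 and 1, so they are in parallel and share one voltage V; the full source current 2 A splits among them.
1/R_par = 1/6.8 + 1/1.6 + 1/120 = 0.7804 S  =>  R_par = 1.281 Ω
V = I × R_par = 2 × 1.281 = 2.563 V
I_R3 = V/R3 = 2.563/120 = 0.02136 A

Final answer: 0.02136 A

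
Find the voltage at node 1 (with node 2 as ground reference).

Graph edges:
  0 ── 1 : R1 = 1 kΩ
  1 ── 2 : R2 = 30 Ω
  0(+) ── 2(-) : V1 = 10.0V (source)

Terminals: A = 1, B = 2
Nodal analysis, taking node 2 as the 0 V reference.
Source V1 fixes V_0 = 10 V.
KCL at each unknown node (sum of currents leaving = 0; resistances in Ω):
  Node 1: (V_1 - 10)/1000 + (V_1 - 0)/30 = 0
Collecting terms: 0.03433 × V_1 = 0.01  =>  V_1 = 0.2913 V
The requested potential is V_1 = 0.2913 V.

Final answer: V_1 = 0.2913 V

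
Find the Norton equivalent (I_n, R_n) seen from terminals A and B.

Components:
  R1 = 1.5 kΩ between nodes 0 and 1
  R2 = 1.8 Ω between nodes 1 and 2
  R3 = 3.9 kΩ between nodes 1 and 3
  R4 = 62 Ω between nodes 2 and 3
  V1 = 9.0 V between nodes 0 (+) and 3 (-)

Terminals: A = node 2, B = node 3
Find the Thévenin equivalent first; then I_n = V_th/R_th and R_n = R_th.
Step 1 — V_th is the open-circuit voltage V_A - V_B (nothing connected across the terminals).
Nodal analysis, taking node 3 as the 0 V reference.
Source V1 fixes V_0 = 9 V.
KCL at each unknown node (sum of currents leaving = 0; resistances in Ω):
  Node 1: (V_1 - 9)/1500 + (V_1 - V_2)/1.8 + (V_1 - 0)/3900 = 0
  Node 2: (V_2 - V_1)/1.8 + (V_2 - 0)/62 = 0
Collecting terms (coefficients in siemens):
  0.5565·V_1 - 0.5556·V_2 = 0.006
  0.5717·V_2 - 0.5556·V_1 = 0
Determinant D = (0.5565)(0.5717) - (-0.5556)(-0.5556) = 0.009488
V_1 = [(0.006)(0.5717) - (-0.5556)(0)]/D = 0.3615 V
V_2 = [(0.5565)(0) - (0.006)(-0.5556)]/D = 0.3513 V
V_th = V_2 - V_3 = 0.3513 - 0 = 0.3513 V
Step 2 — R_th: zero the source — replace V1 by a short circuit (node 3 merges into node 0) — and find the resistance seen between A (node 2) and B (node 0).
Reduce the network between node 2 (A) and node 0 (B) by series/parallel combination:
  Rp1 = R1 ‖ R3 (parallel, both between nodes 0 and 1) = 1/(1/1500 + 1/3900) = 1083 Ω
  Rs1 = R2 + Rp1 (series, joined only at node 1) = 1.8 + 1083 = 1085 Ω
  Rp2 = R4 ‖ Rs1 (parallel, both between nodes 0 and 2) = 1/(1/62 + 1/1085) = 58.65 Ω
R_th = 58.65 Ω
I_n = V_th/R_th = 0.3513/58.65 = 0.00599 A, and R_n = R_th = 58.65 Ω

Final answer: I_n = 0.00599 A, R_n = 58.65 Ω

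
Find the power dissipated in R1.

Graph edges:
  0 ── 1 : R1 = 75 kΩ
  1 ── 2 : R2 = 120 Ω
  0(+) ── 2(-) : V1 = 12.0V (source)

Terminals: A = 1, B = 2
Nodal analysis, taking node 2 as the 0 V reference.
Source V1 fixes V_0 = 12 V.
KCL at each unknown node (sum of currents leaving = 0; resistances in Ω):
  Node 1: (V_1 - 12)/75000 + (V_1 - 0)/120 = 0
Collecting terms: 0.008347 × V_1 = 0.00016  =>  V_1 = 0.01917 V
I_R1 = (V_0 - V_1)/R1 = (12 - 0.01917)/75000 = 0.0001597 A
P_R1 = I_R1² × R1 = (0.0001597)² × 75000 = 0.001914 W

Final answer: 0.001914 W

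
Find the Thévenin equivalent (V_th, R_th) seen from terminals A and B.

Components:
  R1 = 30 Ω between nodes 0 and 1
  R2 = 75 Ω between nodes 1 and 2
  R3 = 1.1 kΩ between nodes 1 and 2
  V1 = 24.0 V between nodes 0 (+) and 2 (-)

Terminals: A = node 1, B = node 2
Step 1 — V_th is the open-circuit voltage V_A - V_B (nothing connected across the terminals).
Nodal analysis, taking node 2 as the 0 V reference.
Source V1 fixes V_0 = 24 V.
KCL at each unknown node (sum of currents leaving = 0; resistances in Ω):
  Node 1: (V_1 - 24)/30 + (V_1 - 0)/75 + (V_1 - 0)/1100 = 0
Collecting terms: 0.04758 × V_1 = 0.8  =>  V_1 = 16.82 V
V_th = V_1 - V_2 = 16.82 - 0 = 16.82 V
Step 2 — R_th: zero the source — replace V1 by a short circuit (node 2 merges into node 0) — and find the resistance seen between A (node 1) and B (node 0).
Reduce the network between node 1 (A) and node 0 (B) by series/parallel combination:
  Rp1 = R1 ‖ R2 ‖ R3 (parallel, all between nodes 0 and 1) = 1/(1/30 + 1/75 + 1/1100) = 21.02 Ω
R_th = 21.02 Ω

Final answer: V_th = 16.82 V, R_th = 21.02 Ω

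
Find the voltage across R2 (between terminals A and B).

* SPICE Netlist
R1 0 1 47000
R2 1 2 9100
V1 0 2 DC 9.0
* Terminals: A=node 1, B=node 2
R1 and R2 are in series across V1 (node 0 → node 1 → node 2), and the output A–B is taken across R2, so this is a voltage divider.
Series current: I = V1/(R1 + R2) = 9/(47000 + 9100) = 9/56100 = 0.0001604 A
V_R2 = I × R2 = V1 × R2/(R1 + R2) = 9 × 9100/56100 = 1.46 V

Final answer: 1.46 V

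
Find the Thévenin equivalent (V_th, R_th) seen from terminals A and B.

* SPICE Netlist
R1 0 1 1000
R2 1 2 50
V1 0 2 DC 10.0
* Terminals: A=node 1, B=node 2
Step 1 — V_th is the open-circuit voltage V_A - V_B (nothing connected across the terminals).
Nodal analysis, taking node 2 as the 0 V reference.
Source V1 fixes V_0 = 10 V.
KCL at each unknown node (sum of currents leaving = 0; resistances in Ω):
  Node 1: (V_1 - 10)/1000 + (V_1 - 0)/50 = 0
Collecting terms: 0.021 × V_1 = 0.01  =>  V_1 = 0.4762 V
V_th = V_1 - V_2 = 0.4762 - 0 = 0.4762 V
Step 2 — R_th: zero the source — replace V1 by a short circuit (node 2 merges into node 0) — and find the resistance seen between A (node 1) and B (node 0).
Reduce the network between node 1 (A) and node 0 (B) by series/parallel combination:
  Rp1 = R1 ‖ R2 (parallel, both between nodes 0 and 1) = 1/(1/1000 + 1/50) = 47.62 Ω
R_th = 47.62 Ω

Final answer: V_th = 0.4762 V, R_th = 47.62 Ω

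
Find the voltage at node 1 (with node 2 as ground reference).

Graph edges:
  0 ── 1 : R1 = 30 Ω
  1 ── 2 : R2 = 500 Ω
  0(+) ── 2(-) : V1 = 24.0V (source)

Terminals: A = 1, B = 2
Nodal analysis, taking node 2 as the 0 V reference.
Source V1 fixes V_0 = 24 V.
KCL at each unknown node (sum of currents leaving = 0; resistances in Ω):
  Node 1: (V_1 - 24)/30 + (V_1 - 0)/500 = 0
Collecting terms: 0.03533 × V_1 = 0.8  =>  V_1 = 22.64 V
The requested potential is V_1 = 22.64 V.

Final answer: V_1 = 22.64 V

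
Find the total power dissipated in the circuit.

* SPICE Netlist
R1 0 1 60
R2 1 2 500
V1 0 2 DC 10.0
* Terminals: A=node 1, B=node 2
Nodal analysis, taking node 2 as the 0 V reference.
Source V1 fixes V_0 = 10 V.
KCL at each unknown node (sum of currents leaving = 0; resistances in Ω):
  Node 1: (V_1 - 10)/60 + (V_1 - 0)/500 = 0
Collecting terms: 0.01867 × V_1 = 0.1667  =>  V_1 = 8.929 V
Power in each resistor, P = (ΔV)²/R:
  P_R1 = (10 - 8.929)²/60 = 0.01913 W
  P_R2 = (8.929 - 0)²/500 = 0.1594 W
P_total = P_R1 + P_R2 = 0.1786 W

Final answer: 0.1786 W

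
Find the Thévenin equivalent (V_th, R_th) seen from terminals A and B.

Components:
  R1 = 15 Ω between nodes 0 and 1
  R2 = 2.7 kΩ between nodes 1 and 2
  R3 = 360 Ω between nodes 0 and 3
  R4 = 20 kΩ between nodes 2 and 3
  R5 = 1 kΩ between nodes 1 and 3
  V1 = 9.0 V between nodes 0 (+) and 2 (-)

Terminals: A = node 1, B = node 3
Step 1 — V_th is the open-circuit voltage V_A - V_B (nothing connected across the terminals).
Nodal analysis, taking node 2 as the 0 V reference.
Source V1 fixes V_0 = 9 V.
KCL at each unknown node (sum of currents leaving = 0; resistances in Ω):
  Node 1: (V_1 - 9)/15 + (V_1 - 0)/2700 + (V_1 - V_3)/1000 = 0
  Node 3: (V_3 - 9)/360 + (V_3 - 0)/20000 + (V_3 - V_1)/1000 = 0
Collecting terms (coefficients in siemens):
  0.06804·V_1 - 0.001·V_3 = 0.6
  0.003828·V_3 - 0.001·V_1 = 0.025
Determinant D = (0.06804)(0.003828) - (-0.001)(-0.001) = 0.0002594
V_1 = [(0.6)(0.003828) - (-0.001)(0.025)]/D = 8.949 V
V_3 = [(0.06804)(0.025) - (0.6)(-0.001)]/D = 8.869 V
V_th = V_1 - V_3 = 8.949 - 8.869 = 0.07995 V
Step 2 — R_th: zero the source — replace V1 by a short circuit (node 2 merges into node 0) — and find the resistance seen between A (node 1) and B (node 3).
Reduce the network between node 1 (A) and node 3 (B) by series/parallel combination:
  Rp1 = R1 ‖ R2 (parallel, both between nodes 0 and 1) = 1/(1/15 + 1/2700) = 14.92 Ω
  Rp2 = R3 ‖ R4 (parallel, both between nodes 0 and 3) = 1/(1/360 + 1/20000) = 353.6 Ω
  Rs1 = Rp1 + Rp2 (series, joined only at node 0) = 14.92 + 353.6 = 368.6 Ω
  Rp3 = R5 ‖ Rs1 (parallel, both between nodes 1 and 3) = 1/(1/1000 + 1/368.6) = 269.3 Ω
R_th = 269.3 Ω

Final answer: V_th = 0.07995 V, R_th = 269.3 Ω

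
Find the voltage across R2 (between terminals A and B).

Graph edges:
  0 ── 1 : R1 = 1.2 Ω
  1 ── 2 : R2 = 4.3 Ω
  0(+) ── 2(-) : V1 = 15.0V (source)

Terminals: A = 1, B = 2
R1 and R2 are in series across V1 (node 0 → node 1 → node 2), and the output A–B is taken across R2, so this is a voltage divider.
Series current: I = V1/(R1 + R2) = 15/(1.2 + 4.3) = 15/5.5 = 2.727 A
V_R2 = I × R2 = V1 × R2/(R1 + R2) = 15 × 4.3/5.5 = 11.73 V

Final answer: 11.73 V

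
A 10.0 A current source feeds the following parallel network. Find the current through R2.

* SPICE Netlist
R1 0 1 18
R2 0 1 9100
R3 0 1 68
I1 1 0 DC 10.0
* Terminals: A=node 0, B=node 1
All resistors sit directly between nodes 0 and 1, so they are in parallel and share one voltage V; the full source current 10 A splits among them.
1/R_par = 1/18 + 1/9100 + 1/68 = 0.07037 S  =>  R_par = 14.21 Ω
V = I × R_par = 10 × 14.21 = 142.1 V
I_R2 = V/R2 = 142.1/9100 = 0.01562 A

Final answer: 0.01562 A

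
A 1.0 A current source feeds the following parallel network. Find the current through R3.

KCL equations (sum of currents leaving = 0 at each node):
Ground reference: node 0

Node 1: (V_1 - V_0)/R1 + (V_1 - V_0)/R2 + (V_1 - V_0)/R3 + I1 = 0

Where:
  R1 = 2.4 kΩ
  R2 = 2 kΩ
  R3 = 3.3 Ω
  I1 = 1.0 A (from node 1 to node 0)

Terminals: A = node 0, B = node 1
All resistors sit directly between nodes 0 and 1, so they are in parallel and share one voltage V; the full source current 1 A splits among them.
1/R_par = 1/2400 + 1/2000 + 1/3.3 = 0.3039 S  =>  R_par = 3.29 Ω
V = I × R_par = 1 × 3.29 = 3.29 V
I_R3 = V/R3 = 3.29/3.3 = 0.997 A

Final answer: 0.997 A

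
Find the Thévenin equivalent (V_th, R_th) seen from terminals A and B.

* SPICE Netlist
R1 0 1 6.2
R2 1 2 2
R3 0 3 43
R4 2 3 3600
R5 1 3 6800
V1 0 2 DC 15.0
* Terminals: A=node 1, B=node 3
Step 1 — V_th is the open-circuit voltage V_A - V_B (nothing connected across the terminals).
Nodal analysis, taking node 2 as the 0 V reference.
Source V1 fixes V_0 = 15 V.
KCL at each unknown node (sum of currents leaving = 0; resistances in Ω):
  Node 1: (V_1 - 15)/6.2 + (V_1 - 0)/2 + (V_1 - V_3)/6800 = 0
  Node 3: (V_3 - 15)/43 + (V_3 - 0)/3600 + (V_3 - V_1)/6800 = 0
Collecting terms (coefficients in siemens):
  0.6614·V_1 - 0.0001471·V_3 = 2.419
  0.02368·V_3 - 0.0001471·V_1 = 0.3488
Determinant D = (0.6614)(0.02368) - (-0.0001471)(-0.0001471) = 0.01566
V_1 = [(2.419)(0.02368) - (-0.0001471)(0.3488)]/D = 3.661 V
V_3 = [(0.6614)(0.3488) - (2.419)(-0.0001471)]/D = 14.75 V
V_th = V_1 - V_3 = 3.661 - 14.75 = -11.09 V
Step 2 — R_th: zero the source — replace V1 by a short circuit (node 2 merges into node 0) — and find the resistance seen between A (node 1) and B (node 3).
Reduce the network between node 1 (A) and node 3 (B) by series/parallel combination:
  Rp1 = R1 ‖ R2 (parallel, both between nodes 0 and 1) = 1/(1/6.2 + 1/2) = 1.512 Ω
  Rp2 = R3 ‖ R4 (parallel, both between nodes 0 and 3) = 1/(1/43 + 1/3600) = 42.49 Ω
  Rs1 = Rp1 + Rp2 (series, joined only at node 0) = 1.512 + 42.49 = 44 Ω
  Rp3 = R5 ‖ Rs1 (parallel, both between nodes 1 and 3) = 1/(1/6800 + 1/44) = 43.72 Ω
R_th = 43.72 Ω

Final answer: V_th = -11.09 V, R_th = 43.72 Ω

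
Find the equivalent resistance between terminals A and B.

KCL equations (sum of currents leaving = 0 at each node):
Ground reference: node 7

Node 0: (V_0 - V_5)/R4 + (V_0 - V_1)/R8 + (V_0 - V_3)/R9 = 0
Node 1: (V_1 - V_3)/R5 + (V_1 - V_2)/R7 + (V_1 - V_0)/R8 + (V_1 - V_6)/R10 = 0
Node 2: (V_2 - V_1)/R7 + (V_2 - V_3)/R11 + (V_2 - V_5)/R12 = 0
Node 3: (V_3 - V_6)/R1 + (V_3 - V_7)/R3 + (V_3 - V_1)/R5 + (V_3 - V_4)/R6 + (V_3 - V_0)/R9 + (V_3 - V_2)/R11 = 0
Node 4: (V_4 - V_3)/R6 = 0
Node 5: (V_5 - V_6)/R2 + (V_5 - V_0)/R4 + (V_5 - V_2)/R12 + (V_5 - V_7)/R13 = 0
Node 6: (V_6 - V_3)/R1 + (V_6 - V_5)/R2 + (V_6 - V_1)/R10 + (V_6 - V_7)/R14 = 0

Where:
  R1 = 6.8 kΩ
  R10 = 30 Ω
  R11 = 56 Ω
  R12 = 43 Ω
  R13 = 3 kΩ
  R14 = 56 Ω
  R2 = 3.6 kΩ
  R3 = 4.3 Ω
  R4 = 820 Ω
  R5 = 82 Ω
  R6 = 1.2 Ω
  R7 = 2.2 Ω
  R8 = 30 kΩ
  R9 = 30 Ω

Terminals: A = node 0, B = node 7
The network is not a plain series/parallel combination. Inject a 1 A test current into terminal A (node 0) and return it from terminal B (node 7); then R_eq = V_A / (1 A).
Nodal analysis, taking node 7 as the 0 V reference.
Current source I_test pushes 1 A into node 0 and draws it out of node 7.
KCL at each unknown node (sum of currents leaving = 0; resistances in Ω):
  Node 0: (V_0 - V_5)/820 + (V_0 - V_1)/30000 + (V_0 - V_3)/30 - 1 = 0
  Node 1: (V_1 - V_0)/30000 + (V_1 - V_3)/82 + (V_1 - V_2)/2.2 + (V_1 - V_6)/30 = 0
  Node 2: (V_2 - V_1)/2.2 + (V_2 - V_3)/56 + (V_2 - V_5)/43 = 0
  Node 3: (V_3 - V_0)/30 + (V_3 - V_1)/82 + (V_3 - V_2)/56 + (V_3 - V_6)/6800 + (V_3 - 0)/4.3 + (V_3 - V_4)/1.2 = 0
  Node 4: (V_4 - V_3)/1.2 = 0
  Node 5: (V_5 - V_0)/820 + (V_5 - V_2)/43 + (V_5 - V_6)/3600 + (V_5 - 0)/3000 = 0
  Node 6: (V_6 - V_1)/30 + (V_6 - V_3)/6800 + (V_6 - V_5)/3600 + (V_6 - 0)/56 = 0
Collecting terms (coefficients in siemens):
  0.03459·V_0 - 0.00003333·V_1 - 0.03333·V_3 - 0.00122·V_5 = 1
  0.5001·V_1 - 0.00003333·V_0 - 0.4545·V_2 - 0.0122·V_3 - 0.03333·V_6 = 0
  0.4957·V_2 - 0.4545·V_1 - 0.01786·V_3 - 0.02326·V_5 = 0
  1.129·V_3 - 0.03333·V_0 - 0.0122·V_1 - 0.01786·V_2 - 0.8333·V_4 - 0.0001471·V_6 = 0
  0.8333·V_4 - 0.8333·V_3 = 0
  0.02509·V_5 - 0.00122·V_0 - 0.02326·V_2 - 0.0002778·V_6 = 0
  0.05162·V_6 - 0.03333·V_1 - 0.0001471·V_3 - 0.0002778·V_5 = 0
Solving these 7 simultaneous equations (Gaussian elimination) gives:
  V_0 = 33.06 V, V_1 = 3.721 V, V_2 = 3.802 V, V_3 = 4.105 V
  V_4 = 4.105 V, V_5 = 5.159 V, V_6 = 2.442 V
R_eq = V_0 / 1 A = 33.06 Ω

Final answer: 33.06 Ω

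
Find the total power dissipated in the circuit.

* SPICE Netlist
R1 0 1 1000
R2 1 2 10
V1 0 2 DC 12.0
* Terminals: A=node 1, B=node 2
Nodal analysis, taking node 2 as the 0 V reference.
Source V1 fixes V_0 = 12 V.
KCL at each unknown node (sum of currents leaving = 0; resistances in Ω):
  Node 1: (V_1 - 12)/1000 + (V_1 - 0)/10 = 0
Collecting terms: 0.101 × V_1 = 0.012  =>  V_1 = 0.1188 V
Power in each resistor, P = (ΔV)²/R:
  P_R1 = (12 - 0.1188)²/1000 = 0.1412 W
  P_R2 = (0.1188 - 0)²/10 = 0.001412 W
P_total = P_R1 + P_R2 = 0.1426 W

Final answer: 0.1426 W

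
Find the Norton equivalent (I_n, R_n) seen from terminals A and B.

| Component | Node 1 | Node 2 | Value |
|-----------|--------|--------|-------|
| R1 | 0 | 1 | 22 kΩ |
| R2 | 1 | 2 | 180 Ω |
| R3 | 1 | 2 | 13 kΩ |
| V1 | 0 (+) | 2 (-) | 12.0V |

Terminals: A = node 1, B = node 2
Find the Thévenin equivalent first; then I_n = V_th/R_th and R_n = R_th.
Step 1 — V_th is the open-circuit voltage V_A - V_B (nothing connected across the terminals).
Nodal analysis, taking node 2 as the 0 V reference.
Source V1 fixes V_0 = 12 V.
KCL at each unknown node (sum of currents leaving = 0; resistances in Ω):
  Node 1: (V_1 - 12)/22000 + (V_1 - 0)/180 + (V_1 - 0)/13000 = 0
Collecting terms: 0.005678 × V_1 = 0.0005455  =>  V_1 = 0.09607 V
V_th = V_1 - V_2 = 0.09607 - 0 = 0.09607 V
Step 2 — R_th: zero the source — replace V1 by a short circuit (node 2 merges into node 0) — and find the resistance seen between A (node 1) and B (node 0).
Reduce the network between node 1 (A) and node 0 (B) by series/parallel combination:
  Rp1 = R1 ‖ R2 ‖ R3 (parallel, all between nodes 0 and 1) = 1/(1/22000 + 1/180 + 1/13000) = 176.1 Ω
R_th = 176.1 Ω
I_n = V_th/R_th = 0.09607/176.1 = 0.0005455 A, and R_n = R_th = 176.1 Ω

Final answer: I_n = 0.0005455 A, R_n = 176.1 Ω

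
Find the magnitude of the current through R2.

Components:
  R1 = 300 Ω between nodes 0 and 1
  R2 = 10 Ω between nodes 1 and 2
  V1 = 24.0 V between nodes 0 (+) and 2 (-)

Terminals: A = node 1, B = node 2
Nodal analysis, taking node 2 as the 0 V reference.
Source V1 fixes V_0 = 24 V.
KCL at each unknown node (sum of currents leaving = 0; resistances in Ω):
  Node 1: (V_1 - 24)/300 + (V_1 - 0)/10 = 0
Collecting terms: 0.1033 × V_1 = 0.08  =>  V_1 = 0.7742 V
I_R2 = (V_1 - V_2)/R2 = (0.7742 - 0)/10 = 0.07742 A
|I_R2| = 0.07742 A

Final answer: |I_R2| = 0.07742 A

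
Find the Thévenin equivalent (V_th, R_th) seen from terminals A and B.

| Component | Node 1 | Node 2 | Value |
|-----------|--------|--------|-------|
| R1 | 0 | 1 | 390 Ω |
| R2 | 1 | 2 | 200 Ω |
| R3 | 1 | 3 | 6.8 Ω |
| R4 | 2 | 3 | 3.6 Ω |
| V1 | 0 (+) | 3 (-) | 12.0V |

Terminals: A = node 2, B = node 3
Step 1 — V_th is the open-circuit voltage V_A - V_B (nothing connected across the terminals).
Nodal analysis, taking node 3 as the 0 V reference.
Source V1 fixes V_0 = 12 V.
KCL at each unknown node (sum of currents leaving = 0; resistances in Ω):
  Node 1: (V_1 - 12)/390 + (V_1 - V_2)/200 + (V_1 - 0)/6.8 = 0
  Node 2: (V_2 - V_1)/200 + (V_2 - 0)/3.6 = 0
Collecting terms (coefficients in siemens):
  0.1546·V_1 - 0.005·V_2 = 0.03077
  0.2828·V_2 - 0.005·V_1 = 0
Determinant D = (0.1546)(0.2828) - (-0.005)(-0.005) = 0.0437
V_1 = [(0.03077)(0.2828) - (-0.005)(0)]/D = 0.1991 V
V_2 = [(0.1546)(0) - (0.03077)(-0.005)]/D = 0.003521 V
V_th = V_2 - V_3 = 0.003521 - 0 = 0.003521 V
Step 2 — R_th: zero the source — replace V1 by a short circuit (node 3 merges into node 0) — and find the resistance seen between A (node 2) and B (node 0).
Reduce the network between node 2 (A) and node 0 (B) by series/parallel combination:
  Rp1 = R1 ‖ R3 (parallel, both between nodes 0 and 1) = 1/(1/390 + 1/6.8) = 6.683 Ω
  Rs1 = R2 + Rp1 (series, joined only at node 1) = 200 + 6.683 = 206.7 Ω
  Rp2 = R4 ‖ Rs1 (parallel, both between nodes 0 and 2) = 1/(1/3.6 + 1/206.7) = 3.538 Ω
R_th = 3.538 Ω

Final answer: V_th = 0.003521 V, R_th = 3.538 Ω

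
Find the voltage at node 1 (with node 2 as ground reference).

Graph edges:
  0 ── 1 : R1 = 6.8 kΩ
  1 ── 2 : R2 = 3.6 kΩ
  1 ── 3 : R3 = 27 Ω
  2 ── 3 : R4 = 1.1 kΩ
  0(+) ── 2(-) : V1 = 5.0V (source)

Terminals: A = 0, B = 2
Nodal analysis, taking node 2 as the 0 V reference.
Source V1 fixes V_0 = 5 V.
KCL at each unknown node (sum of currents leaving = 0; resistances in Ω):
  Node 1: (V_1 - 5)/6800 + (V_1 - 0)/3600 + (V_1 - V_3)/27 = 0
  Node 3: (V_3 - V_1)/27 + (V_3 - 0)/1100 = 0
Collecting terms (coefficients in siemens):
  0.03746·V_1 - 0.03704·V_3 = 0.0007353
  0.03795·V_3 - 0.03704·V_1 = 0
Determinant D = (0.03746)(0.03795) - (-0.03704)(-0.03704) = 0.00004979
V_1 = [(0.0007353)(0.03795) - (-0.03704)(0)]/D = 0.5604 V
V_3 = [(0.03746)(0) - (0.0007353)(-0.03704)]/D = 0.5469 V
The requested potential is V_1 = 0.5604 V.

Final answer: V_1 = 0.5604 V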